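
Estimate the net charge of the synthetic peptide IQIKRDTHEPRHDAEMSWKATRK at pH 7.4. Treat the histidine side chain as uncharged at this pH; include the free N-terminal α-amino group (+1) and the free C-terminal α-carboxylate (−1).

The side chains ionized at physiological pH are Lys/Arg (+1) and Asp/Glu (−1); with His treated as neutral, nothing else contributes.
Positive (K, R): K4, R5, R11, K19, R22, K23 → +6.
Negative (D, E): D6, E9, D13, E15 → −4.
The N-terminus (+1) and C-terminus (−1) cancel.
Net charge = (+6) + (−4) = +2.

+2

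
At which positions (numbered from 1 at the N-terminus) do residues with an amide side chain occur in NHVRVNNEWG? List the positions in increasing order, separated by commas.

Asparagine (N) and glutamine (Q) have uncharged amide side chains.
Matching residues: N1, N6, N7.

1, 6, 7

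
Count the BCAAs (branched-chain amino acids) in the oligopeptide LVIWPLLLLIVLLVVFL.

V, L, and I make up the branched-chain aliphatic group.
Matching residues: L1, V2, I3, L6, L7, L8, L9, I10, V11, L12, L13, V14, V15, L17.

14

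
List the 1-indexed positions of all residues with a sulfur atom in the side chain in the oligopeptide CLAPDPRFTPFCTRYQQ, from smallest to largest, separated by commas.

1, 12

Cysteine (C, thiol) and methionine (M, thioether) are the two sulfur-containing amino acids.
Matching residues: C1, C12.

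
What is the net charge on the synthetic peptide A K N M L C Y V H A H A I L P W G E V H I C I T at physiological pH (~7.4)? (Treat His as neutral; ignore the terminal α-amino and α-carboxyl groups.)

0

The side chains ionized at physiological pH are Lys/Arg (+1) and Asp/Glu (−1); with His treated as neutral, nothing else contributes.
Positive (K, R): K2 → +1.
Negative (D, E): E18 → −1.
Net charge = (+1) + (−1) = 0.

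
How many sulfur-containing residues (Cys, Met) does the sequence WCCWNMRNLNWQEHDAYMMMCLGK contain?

7

Matching residues: C2, C3, M6, M18, M19, M20, C21.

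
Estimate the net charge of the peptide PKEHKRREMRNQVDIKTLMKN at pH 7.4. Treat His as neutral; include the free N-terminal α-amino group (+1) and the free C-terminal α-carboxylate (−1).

At pH ~7.4 the Lys and Arg side chains are protonated (+1), the Asp and Glu side chains are deprotonated (−1), and with His taken as neutral all other side chains carry no charge.
Positive (K, R): K2, K5, R6, R7, R10, K16, K20 → +7.
Negative (D, E): E3, E8, D14 → −3.
The N-terminus (+1) and C-terminus (−1) cancel.
Net charge = (+7) + (−3) = +4.

+4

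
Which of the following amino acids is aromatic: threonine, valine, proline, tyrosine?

tyrosine

F, W, and Y each carry an aromatic ring on the side chain.
Of the listed options, only tyrosine belongs to this group.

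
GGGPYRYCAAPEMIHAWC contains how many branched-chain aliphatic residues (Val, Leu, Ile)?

1

Matching residues: I14.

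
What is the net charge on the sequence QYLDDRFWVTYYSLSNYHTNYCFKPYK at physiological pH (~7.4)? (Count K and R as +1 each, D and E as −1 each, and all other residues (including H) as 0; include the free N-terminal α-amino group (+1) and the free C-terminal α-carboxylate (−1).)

Positive (K, R): R6, K24, K27 → +3.
Negative (D, E): D4, D5 → −2.
The N-terminus (+1) and C-terminus (−1) cancel.
Net charge = (+3) + (−2) = +1.

+1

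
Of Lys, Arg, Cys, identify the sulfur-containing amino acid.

Cys

Cysteine (C, thiol) and methionine (M, thioether) are the two sulfur-containing amino acids.
Of the listed options, only Cys belongs to this group.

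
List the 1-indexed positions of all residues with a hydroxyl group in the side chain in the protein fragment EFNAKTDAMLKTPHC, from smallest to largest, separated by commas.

S, T, and Y are the three residues with a side-chain hydroxyl.
Matching residues: T6, T12.

6, 12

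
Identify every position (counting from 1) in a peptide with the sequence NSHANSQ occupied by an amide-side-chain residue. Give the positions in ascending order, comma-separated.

1, 5, 7

Only N (asparagine) and Q (glutamine) carry a side-chain carboxamide.
Matching residues: N1, N5, Q7.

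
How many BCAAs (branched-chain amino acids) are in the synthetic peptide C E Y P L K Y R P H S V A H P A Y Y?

Valine (V), leucine (L), and isoleucine (I) are the branched-chain amino acids.
Matching residues: L5, V12.

2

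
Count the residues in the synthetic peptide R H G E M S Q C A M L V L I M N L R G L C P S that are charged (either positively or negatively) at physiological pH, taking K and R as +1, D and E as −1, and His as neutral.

3

Charged side chains at pH ~7.4: K, R (positive); D, E (negative).
Matching residues: R1, E4, R18.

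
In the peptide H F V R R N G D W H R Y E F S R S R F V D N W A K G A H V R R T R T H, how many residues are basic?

13

Lysine (K), arginine (R), and histidine (H) have basic, nitrogen-containing side chains.
Matching residues: H1, R4, R5, H10, R11, R16, R18, K25, H28, R30, R31, R33, H35.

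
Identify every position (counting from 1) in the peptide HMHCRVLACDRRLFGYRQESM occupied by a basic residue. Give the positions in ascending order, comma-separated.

K, R, and H are the three residues with basic side chains (ε-amine, guanidinium, and imidazole respectively).
Matching residues: H1, H3, R5, R11, R12, R17.

1, 3, 5, 11, 12, 17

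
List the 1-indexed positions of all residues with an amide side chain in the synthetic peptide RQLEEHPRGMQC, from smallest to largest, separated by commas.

Only N (asparagine) and Q (glutamine) carry a side-chain carboxamide.
Matching residues: Q2, Q11.

2, 11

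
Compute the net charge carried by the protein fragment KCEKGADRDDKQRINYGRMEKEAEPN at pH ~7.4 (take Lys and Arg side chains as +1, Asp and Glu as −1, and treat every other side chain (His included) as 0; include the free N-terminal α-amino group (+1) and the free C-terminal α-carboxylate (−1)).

0

Positive (K, R): K1, K4, R8, K11, R13, R18, K21 → +7.
Negative (D, E): E3, D7, D9, D10, E20, E22, E24 → −7.
The N-terminus (+1) and C-terminus (−1) cancel.
Net charge = (+7) + (−7) = 0.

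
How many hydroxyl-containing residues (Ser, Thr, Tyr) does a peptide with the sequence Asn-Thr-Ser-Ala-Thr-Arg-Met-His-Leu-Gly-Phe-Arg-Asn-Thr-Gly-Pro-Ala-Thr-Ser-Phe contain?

Matching residues: Thr2, Ser3, Thr5, Thr14, Thr18, Ser19.

6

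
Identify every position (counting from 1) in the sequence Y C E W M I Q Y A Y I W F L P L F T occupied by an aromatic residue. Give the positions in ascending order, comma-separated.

1, 4, 8, 10, 12, 13, 17

Phenylalanine (F), tryptophan (W), and tyrosine (Y) have aromatic ring side chains.
Matching residues: Y1, W4, Y8, Y10, W12, F13, F17.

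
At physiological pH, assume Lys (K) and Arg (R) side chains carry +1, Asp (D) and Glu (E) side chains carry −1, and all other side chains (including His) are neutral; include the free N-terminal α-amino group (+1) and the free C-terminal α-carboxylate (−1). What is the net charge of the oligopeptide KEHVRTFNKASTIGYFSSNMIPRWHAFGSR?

+4

Positive (K, R): K1, R5, K9, R23, R30 → +5.
Negative (D, E): E2 → −1.
The N-terminus (+1) and C-terminus (−1) cancel.
Net charge = (+5) + (−1) = +4.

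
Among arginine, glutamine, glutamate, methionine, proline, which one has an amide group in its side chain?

glutamine

The amide-side-chain residues are Asn (N) and Gln (Q).
Of the listed options, only glutamine belongs to this group.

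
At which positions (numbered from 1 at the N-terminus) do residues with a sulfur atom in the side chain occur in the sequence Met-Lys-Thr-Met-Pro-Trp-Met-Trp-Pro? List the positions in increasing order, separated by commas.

Only Cys (C) and Met (M) have a sulfur atom in the side chain.
Matching residues: Met1, Met4, Met7.

1, 4, 7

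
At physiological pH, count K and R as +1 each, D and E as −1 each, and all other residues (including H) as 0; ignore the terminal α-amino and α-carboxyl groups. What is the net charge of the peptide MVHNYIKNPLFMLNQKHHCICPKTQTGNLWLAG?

Positive (K, R): K7, K16, K23 → +3.
Negative (D, E): none → −0.
Net charge = (+3) + (−0) = +3.

+3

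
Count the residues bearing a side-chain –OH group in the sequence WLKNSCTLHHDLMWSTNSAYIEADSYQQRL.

The –OH-bearing residues are Ser, Thr (aliphatic alcohols), and Tyr (phenol).
Matching residues: S5, T7, S15, T16, S18, Y20, S25, Y26.

8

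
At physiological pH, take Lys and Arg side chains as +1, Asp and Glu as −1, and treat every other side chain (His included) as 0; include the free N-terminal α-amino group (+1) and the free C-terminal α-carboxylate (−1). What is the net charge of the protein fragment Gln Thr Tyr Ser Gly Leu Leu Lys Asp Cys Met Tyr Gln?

0

Positive (K, R): Lys8 → +1.
Negative (D, E): Asp9 → −1.
The N-terminus (+1) and C-terminus (−1) cancel.
Net charge = (+1) + (−1) = 0.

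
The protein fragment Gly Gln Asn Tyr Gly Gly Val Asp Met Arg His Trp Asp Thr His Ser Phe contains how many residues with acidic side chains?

Only D (aspartate) and E (glutamate) carry a side-chain carboxylic acid.
Matching residues: Asp8, Asp13.

2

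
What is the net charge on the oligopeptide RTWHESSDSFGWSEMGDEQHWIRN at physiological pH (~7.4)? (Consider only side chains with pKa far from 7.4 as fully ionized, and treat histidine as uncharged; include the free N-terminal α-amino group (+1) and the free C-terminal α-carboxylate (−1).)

At pH ~7.4 the Lys and Arg side chains are protonated (+1), the Asp and Glu side chains are deprotonated (−1), and with His taken as neutral all other side chains carry no charge.
Positive (K, R): R1, R23 → +2.
Negative (D, E): E5, D8, E14, D17, E18 → −5.
The N-terminus (+1) and C-terminus (−1) cancel.
Net charge = (+2) + (−5) = −3.

-3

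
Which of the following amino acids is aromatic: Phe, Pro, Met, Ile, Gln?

Phe

Phenylalanine (F), tryptophan (W), and tyrosine (Y) have aromatic ring side chains.
Of the listed options, only Phe belongs to this group.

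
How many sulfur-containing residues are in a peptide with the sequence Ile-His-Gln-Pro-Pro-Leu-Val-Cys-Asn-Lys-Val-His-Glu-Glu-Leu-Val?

The sulfur-bearing residues are cysteine (–SH) and methionine (–S–CH₃).
Matching residues: Cys8.

1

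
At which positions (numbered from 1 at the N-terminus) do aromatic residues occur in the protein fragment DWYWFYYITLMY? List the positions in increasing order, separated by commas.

2, 3, 4, 5, 6, 7, 12

Phenylalanine (F), tryptophan (W), and tyrosine (Y) have aromatic ring side chains.
Matching residues: W2, Y3, W4, F5, Y6, Y7, Y12.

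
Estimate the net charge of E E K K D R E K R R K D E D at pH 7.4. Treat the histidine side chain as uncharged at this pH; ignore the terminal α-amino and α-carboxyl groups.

At pH ~7.4 the Lys and Arg side chains are protonated (+1), the Asp and Glu side chains are deprotonated (−1), and with His taken as neutral all other side chains carry no charge.
Positive (K, R): K3, K4, R6, K8, R9, R10, K11 → +7.
Negative (D, E): E1, E2, D5, E7, D12, E13, D14 → −7.
Net charge = (+7) + (−7) = 0.

0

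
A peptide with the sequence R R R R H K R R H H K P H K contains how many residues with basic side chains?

13

K, R, and H are the three residues with basic side chains (ε-amine, guanidinium, and imidazole respectively).
Matching residues: R1, R2, R3, R4, H5, K6, R7, R8, H9, H10, K11, H13, K14.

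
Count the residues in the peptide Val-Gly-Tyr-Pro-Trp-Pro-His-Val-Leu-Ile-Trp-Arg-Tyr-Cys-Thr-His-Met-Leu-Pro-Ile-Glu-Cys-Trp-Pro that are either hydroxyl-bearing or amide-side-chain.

Hydroxyl-bearing: S, T, Y. Amide-side-chain: N, Q.
Hydroxyl-bearing residues here: Tyr3, Tyr13, Thr15 (3).
Amide-side-chain residues here: none (0).
The two groups share no amino acid, so total = 3 + 0 = 3.

3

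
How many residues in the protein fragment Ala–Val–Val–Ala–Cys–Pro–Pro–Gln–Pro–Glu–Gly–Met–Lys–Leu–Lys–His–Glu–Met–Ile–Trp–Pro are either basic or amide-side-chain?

4

Basic: H, K, R. Amide-side-chain: N, Q.
Basic residues here: Lys13, Lys15, His16 (3).
Amide-side-chain residues here: Gln8 (1).
The two groups share no amino acid, so total = 3 + 1 = 4.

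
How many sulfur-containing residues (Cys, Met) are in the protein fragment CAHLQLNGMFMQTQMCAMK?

6

Matching residues: C1, M9, M11, M15, C16, M18.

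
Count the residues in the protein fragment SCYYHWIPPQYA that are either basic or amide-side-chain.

Basic: H, K, R. Amide-side-chain: N, Q.
Basic residues here: H5 (1).
Amide-side-chain residues here: Q10 (1).
The two groups share no amino acid, so total = 1 + 1 = 2.

2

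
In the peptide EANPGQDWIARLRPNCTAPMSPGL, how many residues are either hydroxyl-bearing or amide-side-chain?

5

Hydroxyl-bearing: S, T, Y. Amide-side-chain: N, Q.
Hydroxyl-bearing residues here: T17, S21 (2).
Amide-side-chain residues here: N3, Q6, N15 (3).
The two groups share no amino acid, so total = 2 + 3 = 5.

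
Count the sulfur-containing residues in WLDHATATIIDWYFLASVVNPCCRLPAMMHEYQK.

The sulfur-bearing residues are cysteine (–SH) and methionine (–S–CH₃).
Matching residues: C22, C23, M28, M29.

4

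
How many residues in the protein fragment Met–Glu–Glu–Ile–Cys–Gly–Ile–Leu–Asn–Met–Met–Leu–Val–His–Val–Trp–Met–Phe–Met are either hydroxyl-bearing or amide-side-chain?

1

Hydroxyl-bearing: S, T, Y. Amide-side-chain: N, Q.
Hydroxyl-bearing residues here: none (0).
Amide-side-chain residues here: Asn9 (1).
The two groups share no amino acid, so total = 0 + 1 = 1.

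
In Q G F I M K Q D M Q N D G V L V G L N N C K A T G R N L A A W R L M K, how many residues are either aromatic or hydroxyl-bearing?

3

Aromatic: F, W, Y. Hydroxyl-bearing: S, T, Y.
Aromatic residues here: F3, W31 (2).
Hydroxyl-bearing residues here: T24 (1).
(Y belongs to both groups, but none appear in this sequence.) Total = 2 + 1 = 3.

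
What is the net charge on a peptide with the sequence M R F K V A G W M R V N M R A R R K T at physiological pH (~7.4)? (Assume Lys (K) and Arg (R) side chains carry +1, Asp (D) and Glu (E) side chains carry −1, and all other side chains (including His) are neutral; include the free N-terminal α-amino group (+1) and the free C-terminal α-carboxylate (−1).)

Positive (K, R): R2, K4, R10, R14, R16, R17, K18 → +7.
Negative (D, E): none → −0.
The N-terminus (+1) and C-terminus (−1) cancel.
Net charge = (+7) + (−0) = +7.

+7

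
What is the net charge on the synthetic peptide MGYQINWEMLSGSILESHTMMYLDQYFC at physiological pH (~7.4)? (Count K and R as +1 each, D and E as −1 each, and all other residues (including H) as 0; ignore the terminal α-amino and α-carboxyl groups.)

Positive (K, R): none → +0.
Negative (D, E): E8, E16, D24 → −3.
Net charge = (+0) + (−3) = −3.

-3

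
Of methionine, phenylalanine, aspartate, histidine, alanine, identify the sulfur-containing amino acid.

Cysteine (C, thiol) and methionine (M, thioether) are the two sulfur-containing amino acids.
Of the listed options, only methionine belongs to this group.

methionine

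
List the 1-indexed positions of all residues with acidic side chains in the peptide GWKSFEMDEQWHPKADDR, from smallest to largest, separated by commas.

Aspartate (D) and glutamate (E) have carboxylic-acid side chains and are the acidic amino acids.
Matching residues: E6, D8, E9, D16, D17.

6, 8, 9, 16, 17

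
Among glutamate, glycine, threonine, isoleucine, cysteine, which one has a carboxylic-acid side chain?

The acidic residues are Asp (D) and Glu (E), whose side chains end in a carboxylate group.
Of the listed options, only glutamate belongs to this group.

glutamate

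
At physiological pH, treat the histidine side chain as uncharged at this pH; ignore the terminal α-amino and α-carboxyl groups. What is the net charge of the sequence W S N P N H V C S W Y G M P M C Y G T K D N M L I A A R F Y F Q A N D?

At pH ~7.4 the Lys and Arg side chains are protonated (+1), the Asp and Glu side chains are deprotonated (−1), and with His taken as neutral all other side chains carry no charge.
Positive (K, R): K20, R28 → +2.
Negative (D, E): D21, D35 → −2.
Net charge = (+2) + (−2) = 0.

0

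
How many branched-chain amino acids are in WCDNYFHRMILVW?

V, L, and I make up the branched-chain aliphatic group.
Matching residues: I10, L11, V12.

3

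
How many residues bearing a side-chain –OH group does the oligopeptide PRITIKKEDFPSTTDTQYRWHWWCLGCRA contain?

Serine (S), threonine (T), and tyrosine (Y) each carry a hydroxyl group on the side chain.
Matching residues: T4, S12, T13, T14, T16, Y18.

6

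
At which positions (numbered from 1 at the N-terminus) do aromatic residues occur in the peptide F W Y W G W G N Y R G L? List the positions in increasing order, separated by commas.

1, 2, 3, 4, 6, 9

The aromatic amino acids are Phe (F, benzyl), Trp (W, indole), and Tyr (Y, phenol).
Matching residues: F1, W2, Y3, W4, W6, Y9.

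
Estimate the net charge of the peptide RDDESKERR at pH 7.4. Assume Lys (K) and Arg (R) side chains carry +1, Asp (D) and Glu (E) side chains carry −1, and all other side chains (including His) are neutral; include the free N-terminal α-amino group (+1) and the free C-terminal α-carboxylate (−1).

0

Positive (K, R): R1, K6, R8, R9 → +4.
Negative (D, E): D2, D3, E4, E7 → −4.
The N-terminus (+1) and C-terminus (−1) cancel.
Net charge = (+4) + (−4) = 0.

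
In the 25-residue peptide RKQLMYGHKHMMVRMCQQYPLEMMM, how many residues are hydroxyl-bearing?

The –OH-bearing residues are Ser, Thr (aliphatic alcohols), and Tyr (phenol).
Matching residues: Y6, Y19.

2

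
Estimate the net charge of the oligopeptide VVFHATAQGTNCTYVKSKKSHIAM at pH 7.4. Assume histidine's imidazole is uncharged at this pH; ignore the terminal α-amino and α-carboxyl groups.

+3

The side chains ionized at physiological pH are Lys/Arg (+1) and Asp/Glu (−1); with His treated as neutral, nothing else contributes.
Positive (K, R): K16, K18, K19 → +3.
Negative (D, E): none → −0.
Net charge = (+3) + (−0) = +3.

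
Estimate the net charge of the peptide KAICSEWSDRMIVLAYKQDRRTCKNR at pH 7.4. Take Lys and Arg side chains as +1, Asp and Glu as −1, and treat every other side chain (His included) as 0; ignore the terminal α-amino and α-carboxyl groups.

Positive (K, R): K1, R10, K17, R20, R21, K24, R26 → +7.
Negative (D, E): E6, D9, D19 → −3.
Net charge = (+7) + (−3) = +4.

+4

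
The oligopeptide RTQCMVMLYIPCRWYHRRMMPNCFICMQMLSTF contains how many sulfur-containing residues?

10

Only Cys (C) and Met (M) have a sulfur atom in the side chain.
Matching residues: C4, M5, M7, C12, M19, M20, C23, C26, M27, M29.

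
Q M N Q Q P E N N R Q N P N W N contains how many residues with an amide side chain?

Only N (asparagine) and Q (glutamine) carry a side-chain carboxamide.
Matching residues: Q1, N3, Q4, Q5, N8, N9, Q11, N12, N14, N16.

10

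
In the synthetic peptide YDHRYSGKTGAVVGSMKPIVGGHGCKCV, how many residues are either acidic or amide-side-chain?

1

Acidic: D, E. Amide-side-chain: N, Q.
Acidic residues here: D2 (1).
Amide-side-chain residues here: none (0).
The two groups share no amino acid, so total = 1 + 0 = 1.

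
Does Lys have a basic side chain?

The basic amino acids are Lys (K), Arg (R), and His (H).
Lysine is in this group.

Yes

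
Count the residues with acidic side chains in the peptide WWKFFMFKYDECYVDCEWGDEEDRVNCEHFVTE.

Aspartate (D) and glutamate (E) have carboxylic-acid side chains and are the acidic amino acids.
Matching residues: D10, E11, D15, E17, D20, E21, E22, D23, E28, E33.

10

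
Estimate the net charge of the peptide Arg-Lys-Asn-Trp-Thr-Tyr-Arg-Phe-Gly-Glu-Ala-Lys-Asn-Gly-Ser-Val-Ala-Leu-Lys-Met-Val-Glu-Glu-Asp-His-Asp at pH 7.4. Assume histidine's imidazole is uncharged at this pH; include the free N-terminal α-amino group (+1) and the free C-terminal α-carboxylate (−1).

Near pH 7.4, K and R contribute +1 each, D and E contribute −1 each, and every other side chain (His included, as stated) is uncharged.
Positive (K, R): Arg1, Lys2, Arg7, Lys12, Lys19 → +5.
Negative (D, E): Glu10, Glu22, Glu23, Asp24, Asp26 → −5.
The N-terminus (+1) and C-terminus (−1) cancel.
Net charge = (+5) + (−5) = 0.

0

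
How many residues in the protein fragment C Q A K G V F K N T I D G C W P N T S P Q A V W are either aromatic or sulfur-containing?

5

Aromatic: F, W, Y. Sulfur-containing: C, M.
Aromatic residues here: F7, W15, W24 (3).
Sulfur-containing residues here: C1, C14 (2).
The two groups share no amino acid, so total = 3 + 2 = 5.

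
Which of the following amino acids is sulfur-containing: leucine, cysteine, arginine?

cysteine

Cysteine (C, thiol) and methionine (M, thioether) are the two sulfur-containing amino acids.
Of the listed options, only cysteine belongs to this group.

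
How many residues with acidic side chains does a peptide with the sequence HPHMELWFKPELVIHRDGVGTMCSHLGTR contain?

3

Aspartate (D) and glutamate (E) have carboxylic-acid side chains and are the acidic amino acids.
Matching residues: E5, E11, D17.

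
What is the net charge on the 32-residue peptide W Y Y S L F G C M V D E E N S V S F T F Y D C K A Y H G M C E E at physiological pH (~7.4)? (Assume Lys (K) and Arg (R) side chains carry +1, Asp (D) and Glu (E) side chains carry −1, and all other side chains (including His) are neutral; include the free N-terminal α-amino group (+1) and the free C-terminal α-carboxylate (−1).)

Positive (K, R): K24 → +1.
Negative (D, E): D11, E12, E13, D22, E31, E32 → −6.
The N-terminus (+1) and C-terminus (−1) cancel.
Net charge = (+1) + (−6) = −5.

-5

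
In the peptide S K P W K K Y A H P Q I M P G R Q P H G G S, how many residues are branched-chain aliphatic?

The BCAAs are Val, Leu, and Ile — aliphatic side chains with a branch point.
Matching residues: I12.

1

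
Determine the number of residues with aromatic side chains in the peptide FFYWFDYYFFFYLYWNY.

14

The aromatic amino acids are Phe (F, benzyl), Trp (W, indole), and Tyr (Y, phenol).
Matching residues: F1, F2, Y3, W4, F5, Y7, Y8, F9, F10, F11, Y12, Y14, W15, Y17.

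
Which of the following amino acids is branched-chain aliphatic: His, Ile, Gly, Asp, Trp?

Ile

Valine (V), leucine (L), and isoleucine (I) are the branched-chain amino acids.
Of the listed options, only Ile belongs to this group.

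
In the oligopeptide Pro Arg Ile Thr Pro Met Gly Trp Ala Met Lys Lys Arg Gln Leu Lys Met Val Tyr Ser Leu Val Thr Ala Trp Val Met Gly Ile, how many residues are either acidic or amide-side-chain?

Acidic: D, E. Amide-side-chain: N, Q.
Acidic residues here: none (0).
Amide-side-chain residues here: Gln14 (1).
The two groups share no amino acid, so total = 0 + 1 = 1.

1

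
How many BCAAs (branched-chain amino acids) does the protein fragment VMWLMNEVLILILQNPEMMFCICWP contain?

V, L, and I make up the branched-chain aliphatic group.
Matching residues: V1, L4, V8, L9, I10, L11, I12, L13, I22.

9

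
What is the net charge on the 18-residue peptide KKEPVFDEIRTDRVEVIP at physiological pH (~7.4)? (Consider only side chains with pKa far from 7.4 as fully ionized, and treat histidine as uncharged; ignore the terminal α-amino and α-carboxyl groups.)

-1

The side chains ionized at physiological pH are Lys/Arg (+1) and Asp/Glu (−1); with His treated as neutral, nothing else contributes.
Positive (K, R): K1, K2, R10, R13 → +4.
Negative (D, E): E3, D7, E8, D12, E15 → −5.
Net charge = (+4) + (−5) = −1.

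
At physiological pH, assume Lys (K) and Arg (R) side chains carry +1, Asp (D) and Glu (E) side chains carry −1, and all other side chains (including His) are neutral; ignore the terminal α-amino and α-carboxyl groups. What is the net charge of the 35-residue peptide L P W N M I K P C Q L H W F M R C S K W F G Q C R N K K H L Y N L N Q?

+6

Positive (K, R): K7, R16, K19, R25, K27, K28 → +6.
Negative (D, E): none → −0.
Net charge = (+6) + (−0) = +6.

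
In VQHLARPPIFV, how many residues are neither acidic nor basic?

Acidic: D, E. Basic: K, R, H. All other residues are neither.
Matching residues: V1, Q2, L4, A5, P7, P8, I9, F10, V11.

9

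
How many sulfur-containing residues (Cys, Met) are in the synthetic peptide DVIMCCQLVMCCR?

Matching residues: M4, C5, C6, M10, C11, C12.

6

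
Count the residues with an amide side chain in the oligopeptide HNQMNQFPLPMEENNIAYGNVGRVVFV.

7

Only N (asparagine) and Q (glutamine) carry a side-chain carboxamide.
Matching residues: N2, Q3, N5, Q6, N14, N15, N20.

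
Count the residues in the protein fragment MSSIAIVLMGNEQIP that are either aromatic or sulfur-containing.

Aromatic: F, W, Y. Sulfur-containing: C, M.
Aromatic residues here: none (0).
Sulfur-containing residues here: M1, M9 (2).
The two groups share no amino acid, so total = 0 + 2 = 2.

2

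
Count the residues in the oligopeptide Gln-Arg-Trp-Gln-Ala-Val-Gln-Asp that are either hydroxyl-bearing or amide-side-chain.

3

Hydroxyl-bearing: S, T, Y. Amide-side-chain: N, Q.
Hydroxyl-bearing residues here: none (0).
Amide-side-chain residues here: Gln1, Gln4, Gln7 (3).
The two groups share no amino acid, so total = 0 + 3 = 3.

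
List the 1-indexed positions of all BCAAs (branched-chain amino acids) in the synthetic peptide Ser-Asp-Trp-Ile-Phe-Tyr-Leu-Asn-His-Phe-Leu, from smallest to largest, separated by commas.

V, L, and I make up the branched-chain aliphatic group.
Matching residues: Ile4, Leu7, Leu11.

4, 7, 11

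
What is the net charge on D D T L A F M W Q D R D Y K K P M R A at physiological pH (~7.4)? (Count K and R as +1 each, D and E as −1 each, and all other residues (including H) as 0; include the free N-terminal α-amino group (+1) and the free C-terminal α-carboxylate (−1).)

0

Positive (K, R): R11, K14, K15, R18 → +4.
Negative (D, E): D1, D2, D10, D12 → −4.
The N-terminus (+1) and C-terminus (−1) cancel.
Net charge = (+4) + (−4) = 0.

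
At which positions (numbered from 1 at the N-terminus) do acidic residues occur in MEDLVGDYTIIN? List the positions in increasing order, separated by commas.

Aspartate (D) and glutamate (E) have carboxylic-acid side chains and are the acidic amino acids.
Matching residues: E2, D3, D7.

2, 3, 7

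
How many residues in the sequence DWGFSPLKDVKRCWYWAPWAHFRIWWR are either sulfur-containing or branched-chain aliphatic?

Sulfur-containing: C, M. Branched-chain aliphatic: I, L, V.
Sulfur-containing residues here: C13 (1).
Branched-chain aliphatic residues here: L7, V10, I24 (3).
The two groups share no amino acid, so total = 1 + 3 = 4.

4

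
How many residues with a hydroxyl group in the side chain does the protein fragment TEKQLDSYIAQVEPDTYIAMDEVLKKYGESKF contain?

Serine (S), threonine (T), and tyrosine (Y) each carry a hydroxyl group on the side chain.
Matching residues: T1, S7, Y8, T16, Y17, Y27, S30.

7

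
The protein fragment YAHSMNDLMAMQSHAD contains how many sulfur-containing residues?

3

Only Cys (C) and Met (M) have a sulfur atom in the side chain.
Matching residues: M5, M9, M11.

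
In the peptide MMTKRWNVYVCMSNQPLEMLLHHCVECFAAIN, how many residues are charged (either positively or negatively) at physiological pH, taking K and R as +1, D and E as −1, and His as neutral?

Charged side chains at pH ~7.4: K, R (positive); D, E (negative).
Matching residues: K4, R5, E18, E26.

4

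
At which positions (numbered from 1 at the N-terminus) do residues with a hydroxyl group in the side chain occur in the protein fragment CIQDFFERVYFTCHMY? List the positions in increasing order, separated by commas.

10, 12, 16

S, T, and Y are the three residues with a side-chain hydroxyl.
Matching residues: Y10, T12, Y16.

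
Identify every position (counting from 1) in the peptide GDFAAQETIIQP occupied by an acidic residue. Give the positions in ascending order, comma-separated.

The acidic residues are Asp (D) and Glu (E), whose side chains end in a carboxylate group.
Matching residues: D2, E7.

2, 7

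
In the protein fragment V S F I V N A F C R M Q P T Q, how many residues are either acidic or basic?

Acidic: D, E. Basic: H, K, R.
Acidic residues here: none (0).
Basic residues here: R10 (1).
The two groups share no amino acid, so total = 0 + 1 = 1.

1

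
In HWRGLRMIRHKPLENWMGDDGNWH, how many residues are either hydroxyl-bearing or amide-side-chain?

2

Hydroxyl-bearing: S, T, Y. Amide-side-chain: N, Q.
Hydroxyl-bearing residues here: none (0).
Amide-side-chain residues here: N15, N22 (2).
The two groups share no amino acid, so total = 0 + 2 = 2.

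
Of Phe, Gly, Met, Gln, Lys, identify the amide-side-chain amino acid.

Gln

Asparagine (N) and glutamine (Q) have uncharged amide side chains.
Of the listed options, only Gln belongs to this group.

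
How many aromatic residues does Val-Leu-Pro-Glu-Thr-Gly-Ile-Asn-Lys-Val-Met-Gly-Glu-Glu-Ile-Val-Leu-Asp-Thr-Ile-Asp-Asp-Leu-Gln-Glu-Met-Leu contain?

F, W, and Y each carry an aromatic ring on the side chain.
None of the 27 residues belong to this group.

0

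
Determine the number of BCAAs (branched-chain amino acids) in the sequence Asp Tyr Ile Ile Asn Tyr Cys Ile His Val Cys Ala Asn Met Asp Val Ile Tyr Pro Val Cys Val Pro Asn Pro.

8

The BCAAs are Val, Leu, and Ile — aliphatic side chains with a branch point.
Matching residues: Ile3, Ile4, Ile8, Val10, Val16, Ile17, Val20, Val22.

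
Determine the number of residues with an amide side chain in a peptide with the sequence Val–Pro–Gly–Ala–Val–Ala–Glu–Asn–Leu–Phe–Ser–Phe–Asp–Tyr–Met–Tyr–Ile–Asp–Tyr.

1

The amide-side-chain residues are Asn (N) and Gln (Q).
Matching residues: Asn8.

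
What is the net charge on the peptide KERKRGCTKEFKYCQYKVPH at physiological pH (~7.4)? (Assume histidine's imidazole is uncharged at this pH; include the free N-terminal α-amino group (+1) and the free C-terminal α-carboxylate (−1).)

+5

Near pH 7.4, K and R contribute +1 each, D and E contribute −1 each, and every other side chain (His included, as stated) is uncharged.
Positive (K, R): K1, R3, K4, R5, K9, K12, K17 → +7.
Negative (D, E): E2, E10 → −2.
The N-terminus (+1) and C-terminus (−1) cancel.
Net charge = (+7) + (−2) = +5.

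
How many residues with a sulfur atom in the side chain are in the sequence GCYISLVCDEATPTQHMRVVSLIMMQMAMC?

8

Only Cys (C) and Met (M) have a sulfur atom in the side chain.
Matching residues: C2, C8, M17, M24, M25, M27, M29, C30.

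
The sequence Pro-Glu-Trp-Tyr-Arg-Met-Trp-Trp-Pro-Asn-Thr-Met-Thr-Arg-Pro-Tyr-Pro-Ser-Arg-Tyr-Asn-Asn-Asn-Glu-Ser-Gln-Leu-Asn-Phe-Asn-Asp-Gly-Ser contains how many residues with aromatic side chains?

The aromatic amino acids are Phe (F, benzyl), Trp (W, indole), and Tyr (Y, phenol).
Matching residues: Trp3, Tyr4, Trp7, Trp8, Tyr16, Tyr20, Phe29.

7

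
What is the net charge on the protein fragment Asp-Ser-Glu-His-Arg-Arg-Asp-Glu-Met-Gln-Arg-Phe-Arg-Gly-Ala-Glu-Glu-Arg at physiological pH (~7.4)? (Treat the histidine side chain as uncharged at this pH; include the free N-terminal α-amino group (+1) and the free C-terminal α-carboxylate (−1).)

-1

At pH ~7.4 the Lys and Arg side chains are protonated (+1), the Asp and Glu side chains are deprotonated (−1), and with His taken as neutral all other side chains carry no charge.
Positive (K, R): Arg5, Arg6, Arg11, Arg13, Arg18 → +5.
Negative (D, E): Asp1, Glu3, Asp7, Glu8, Glu16, Glu17 → −6.
The N-terminus (+1) and C-terminus (−1) cancel.
Net charge = (+5) + (−6) = −1.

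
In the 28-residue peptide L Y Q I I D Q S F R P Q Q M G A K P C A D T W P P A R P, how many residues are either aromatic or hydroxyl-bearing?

5

Aromatic: F, W, Y. Hydroxyl-bearing: S, T, Y.
Aromatic residues here: Y2, F9, W23 (3).
Hydroxyl-bearing residues here: Y2, S8, T22 (3).
Y is in both groups, so the 1 Y residue must not be double-counted.
Total = 3 + 3 − 1 = 5.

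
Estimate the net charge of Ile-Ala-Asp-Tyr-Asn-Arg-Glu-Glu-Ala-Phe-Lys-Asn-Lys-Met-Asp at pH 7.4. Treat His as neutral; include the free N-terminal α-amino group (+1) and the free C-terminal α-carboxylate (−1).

Near pH 7.4, K and R contribute +1 each, D and E contribute −1 each, and every other side chain (His included, as stated) is uncharged.
Positive (K, R): Arg6, Lys11, Lys13 → +3.
Negative (D, E): Asp3, Glu7, Glu8, Asp15 → −4.
The N-terminus (+1) and C-terminus (−1) cancel.
Net charge = (+3) + (−4) = −1.

-1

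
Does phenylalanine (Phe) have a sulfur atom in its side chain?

No

Only Cys (C) and Met (M) have a sulfur atom in the side chain.
Phenylalanine is not in this group.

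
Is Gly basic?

K, R, and H are the three residues with basic side chains (ε-amine, guanidinium, and imidazole respectively).
Glycine is not in this group.

No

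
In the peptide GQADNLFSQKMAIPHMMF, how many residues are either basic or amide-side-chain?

5

Basic: H, K, R. Amide-side-chain: N, Q.
Basic residues here: K10, H15 (2).
Amide-side-chain residues here: Q2, N5, Q9 (3).
The two groups share no amino acid, so total = 2 + 3 = 5.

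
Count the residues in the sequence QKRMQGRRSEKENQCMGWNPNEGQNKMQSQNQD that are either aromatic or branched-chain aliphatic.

1

Aromatic: F, W, Y. Branched-chain aliphatic: I, L, V.
Aromatic residues here: W18 (1).
Branched-chain aliphatic residues here: none (0).
The two groups share no amino acid, so total = 1 + 0 = 1.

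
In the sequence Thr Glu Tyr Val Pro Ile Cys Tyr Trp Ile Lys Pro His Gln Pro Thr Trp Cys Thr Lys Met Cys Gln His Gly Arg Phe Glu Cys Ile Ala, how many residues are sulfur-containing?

Cysteine (C, thiol) and methionine (M, thioether) are the two sulfur-containing amino acids.
Matching residues: Cys7, Cys18, Met21, Cys22, Cys29.

5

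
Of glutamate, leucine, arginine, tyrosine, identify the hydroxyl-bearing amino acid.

tyrosine

The –OH-bearing residues are Ser, Thr (aliphatic alcohols), and Tyr (phenol).
Of the listed options, only tyrosine belongs to this group.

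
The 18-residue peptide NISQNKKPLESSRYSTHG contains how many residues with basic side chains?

Lysine (K), arginine (R), and histidine (H) have basic, nitrogen-containing side chains.
Matching residues: K6, K7, R13, H17.

4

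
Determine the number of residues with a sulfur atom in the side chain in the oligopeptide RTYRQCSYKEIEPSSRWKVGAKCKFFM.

The sulfur-bearing residues are cysteine (–SH) and methionine (–S–CH₃).
Matching residues: C6, C23, M27.

3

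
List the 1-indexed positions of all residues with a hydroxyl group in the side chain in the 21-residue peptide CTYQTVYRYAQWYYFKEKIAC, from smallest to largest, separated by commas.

S, T, and Y are the three residues with a side-chain hydroxyl.
Matching residues: T2, Y3, T5, Y7, Y9, Y13, Y14.

2, 3, 5, 7, 9, 13, 14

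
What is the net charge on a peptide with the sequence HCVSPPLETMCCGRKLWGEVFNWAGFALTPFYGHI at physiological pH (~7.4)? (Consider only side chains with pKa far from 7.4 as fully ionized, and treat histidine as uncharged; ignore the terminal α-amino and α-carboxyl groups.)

0

The side chains ionized at physiological pH are Lys/Arg (+1) and Asp/Glu (−1); with His treated as neutral, nothing else contributes.
Positive (K, R): R14, K15 → +2.
Negative (D, E): E8, E19 → −2.
Net charge = (+2) + (−2) = 0.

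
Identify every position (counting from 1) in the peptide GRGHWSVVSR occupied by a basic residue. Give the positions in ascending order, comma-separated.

2, 4, 10

Lysine (K), arginine (R), and histidine (H) have basic, nitrogen-containing side chains.
Matching residues: R2, H4, R10.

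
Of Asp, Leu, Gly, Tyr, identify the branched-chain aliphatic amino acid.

Leu

The BCAAs are Val, Leu, and Ile — aliphatic side chains with a branch point.
Of the listed options, only Leu belongs to this group.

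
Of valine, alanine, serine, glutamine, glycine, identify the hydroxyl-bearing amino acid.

Serine (S), threonine (T), and tyrosine (Y) each carry a hydroxyl group on the side chain.
Of the listed options, only serine belongs to this group.

serine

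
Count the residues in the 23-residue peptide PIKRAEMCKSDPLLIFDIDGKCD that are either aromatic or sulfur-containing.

Aromatic: F, W, Y. Sulfur-containing: C, M.
Aromatic residues here: F16 (1).
Sulfur-containing residues here: M7, C8, C22 (3).
The two groups share no amino acid, so total = 1 + 3 = 4.

4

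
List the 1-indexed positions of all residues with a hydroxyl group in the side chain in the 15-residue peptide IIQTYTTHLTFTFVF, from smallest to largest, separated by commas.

S, T, and Y are the three residues with a side-chain hydroxyl.
Matching residues: T4, Y5, T6, T7, T10, T12.

4, 5, 6, 7, 10, 12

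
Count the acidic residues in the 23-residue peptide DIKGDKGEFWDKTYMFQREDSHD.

Aspartate (D) and glutamate (E) have carboxylic-acid side chains and are the acidic amino acids.
Matching residues: D1, D5, E8, D11, E19, D20, D23.

7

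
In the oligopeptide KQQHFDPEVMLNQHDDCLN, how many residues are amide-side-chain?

Only N (asparagine) and Q (glutamine) carry a side-chain carboxamide.
Matching residues: Q2, Q3, N12, Q13, N19.

5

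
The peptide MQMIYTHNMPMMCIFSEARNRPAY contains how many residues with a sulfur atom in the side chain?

6

Only Cys (C) and Met (M) have a sulfur atom in the side chain.
Matching residues: M1, M3, M9, M11, M12, C13.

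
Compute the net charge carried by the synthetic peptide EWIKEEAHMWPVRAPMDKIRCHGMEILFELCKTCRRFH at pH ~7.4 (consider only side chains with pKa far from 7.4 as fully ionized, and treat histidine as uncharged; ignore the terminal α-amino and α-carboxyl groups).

+1

At pH ~7.4 the Lys and Arg side chains are protonated (+1), the Asp and Glu side chains are deprotonated (−1), and with His taken as neutral all other side chains carry no charge.
Positive (K, R): K4, R13, K18, R20, K32, R35, R36 → +7.
Negative (D, E): E1, E5, E6, D17, E25, E29 → −6.
Net charge = (+7) + (−6) = +1.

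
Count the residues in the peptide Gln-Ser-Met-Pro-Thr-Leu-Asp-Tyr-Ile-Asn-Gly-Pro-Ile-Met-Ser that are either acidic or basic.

1

Acidic: D, E. Basic: H, K, R.
Acidic residues here: Asp7 (1).
Basic residues here: none (0).
The two groups share no amino acid, so total = 1 + 0 = 1.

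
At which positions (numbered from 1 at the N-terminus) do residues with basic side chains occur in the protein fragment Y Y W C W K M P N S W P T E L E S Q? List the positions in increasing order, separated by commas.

The basic amino acids are Lys (K), Arg (R), and His (H).
Matching residues: K6.

6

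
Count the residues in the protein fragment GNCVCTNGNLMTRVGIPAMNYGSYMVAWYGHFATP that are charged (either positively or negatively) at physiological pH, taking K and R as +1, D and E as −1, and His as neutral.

Charged side chains at pH ~7.4: K, R (positive); D, E (negative).
Matching residues: R13.

1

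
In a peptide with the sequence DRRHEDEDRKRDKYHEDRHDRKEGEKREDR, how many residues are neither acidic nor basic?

Acidic: D, E. Basic: K, R, H. All other residues are neither.
Matching residues: Y14, G24.

2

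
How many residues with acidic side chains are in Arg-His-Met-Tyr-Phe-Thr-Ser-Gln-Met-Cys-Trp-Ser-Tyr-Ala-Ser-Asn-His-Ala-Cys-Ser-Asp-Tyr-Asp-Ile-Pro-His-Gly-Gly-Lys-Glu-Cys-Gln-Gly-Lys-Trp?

3

The acidic residues are Asp (D) and Glu (E), whose side chains end in a carboxylate group.
Matching residues: Asp21, Asp23, Glu30.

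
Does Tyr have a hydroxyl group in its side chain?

Yes

Serine (S), threonine (T), and tyrosine (Y) each carry a hydroxyl group on the side chain.
Tyrosine is in this group.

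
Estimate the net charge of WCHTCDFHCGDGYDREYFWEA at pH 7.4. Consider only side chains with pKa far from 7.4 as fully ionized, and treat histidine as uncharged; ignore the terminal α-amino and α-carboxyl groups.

-4

Near pH 7.4, K and R contribute +1 each, D and E contribute −1 each, and every other side chain (His included, as stated) is uncharged.
Positive (K, R): R15 → +1.
Negative (D, E): D6, D11, D14, E16, E20 → −5.
Net charge = (+1) + (−5) = −4.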